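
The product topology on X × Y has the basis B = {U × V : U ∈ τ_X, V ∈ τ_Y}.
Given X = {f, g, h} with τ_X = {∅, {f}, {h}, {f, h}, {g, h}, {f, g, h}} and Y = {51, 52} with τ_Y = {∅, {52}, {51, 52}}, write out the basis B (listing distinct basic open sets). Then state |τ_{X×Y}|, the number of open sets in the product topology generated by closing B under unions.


Basis B = {∅ × ∅, {f} × {52}, {h} × {52}, {f} × {51, 52}, {f, h} × {52}, {g, h} × {52}, {h} × {51, 52}, {f, g, h} × {52}, {f, h} × {51, 52}, {g, h} × {51, 52}, {f, g, h} × {51, 52}}; |τ_{X×Y}| = 18.

Enumerate products U × V with U ∈ τ_X, V ∈ τ_Y (deduplicated):
  ∅ × ∅ = {} (∅)
  {f} × {52} = {(f,52)}
  {h} × {52} = {(h,52)}
  {f} × {51, 52} = {(f,51), (f,52)}
  {f, h} × {52} = {(f,52), (h,52)}
  {g, h} × {52} = {(g,52), (h,52)}
  {h} × {51, 52} = {(h,51), (h,52)}
  {f, g, h} × {52} = {(f,52), (g,52), (h,52)}
  {f, h} × {51, 52} = {(f,51), (f,52), (h,51), (h,52)}
  {g, h} × {51, 52} = {(g,51), (g,52), (h,51), (h,52)}
  {f, g, h} × {51, 52} = {(f,51), (f,52), (g,51), (g,52), (h,51), (h,52)}
These 11 distinct sets form the basis B.
Close under arbitrary unions to get τ_{X×Y}; counting gives |τ_{X×Y}| = 18.


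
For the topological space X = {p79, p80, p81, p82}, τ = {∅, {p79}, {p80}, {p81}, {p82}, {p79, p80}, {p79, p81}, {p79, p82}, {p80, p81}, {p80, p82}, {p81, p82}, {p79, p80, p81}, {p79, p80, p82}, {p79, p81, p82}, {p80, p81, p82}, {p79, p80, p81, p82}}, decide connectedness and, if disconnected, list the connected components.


(X, τ) is disconnected; components = [{p79}, {p80}, {p81}, {p82}].

Find clopen sets (U ∈ τ with X ∖ U ∈ τ):
  U = ∅, X ∖ U = {p79, p80, p81, p82} — both open, so U is clopen.
  U = {p79}, X ∖ U = {p80, p81, p82} — both open, so U is clopen.
  U = {p80}, X ∖ U = {p79, p81, p82} — both open, so U is clopen.
  U = {p81}, X ∖ U = {p79, p80, p82} — both open, so U is clopen.
  U = {p82}, X ∖ U = {p79, p80, p81} — both open, so U is clopen.
  U = {p79, p80}, X ∖ U = {p81, p82} — both open, so U is clopen.
  U = {p79, p81}, X ∖ U = {p80, p82} — both open, so U is clopen.
  U = {p79, p82}, X ∖ U = {p80, p81} — both open, so U is clopen.
  U = {p80, p81}, X ∖ U = {p79, p82} — both open, so U is clopen.
  U = {p80, p82}, X ∖ U = {p79, p81} — both open, so U is clopen.
  U = {p81, p82}, X ∖ U = {p79, p80} — both open, so U is clopen.
  U = {p79, p80, p81}, X ∖ U = {p82} — both open, so U is clopen.
  U = {p79, p80, p82}, X ∖ U = {p81} — both open, so U is clopen.
  U = {p79, p81, p82}, X ∖ U = {p80} — both open, so U is clopen.
  U = {p80, p81, p82}, X ∖ U = {p79} — both open, so U is clopen.
  U = {p79, p80, p81, p82}, X ∖ U = ∅ — both open, so U is clopen.
Nontrivial clopen(s) exist: e.g. {p82}. So (X, τ) is disconnected.
Compute connected components by grouping points that agree on all clopens:
  component: {p79}
  component: {p80}
  component: {p81}
  component: {p82}


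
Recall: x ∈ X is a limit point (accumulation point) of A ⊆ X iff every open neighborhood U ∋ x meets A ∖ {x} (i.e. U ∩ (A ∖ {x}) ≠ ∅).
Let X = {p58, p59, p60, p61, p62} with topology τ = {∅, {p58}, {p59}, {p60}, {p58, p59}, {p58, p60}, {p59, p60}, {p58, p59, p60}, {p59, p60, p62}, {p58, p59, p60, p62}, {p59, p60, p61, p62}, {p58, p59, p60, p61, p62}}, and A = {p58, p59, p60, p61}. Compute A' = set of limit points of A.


A' = {p61, p62}

For each x ∈ X, list the open sets U ∈ τ with x ∈ U, then check whether U ∩ (A ∖ {x}) ≠ ∅ for every such U.
  x = p58: open {p58} ∋ x has {p58} ∩ (A ∖ {p58}) = ∅, so x is NOT a limit point.
  x = p59: open {p59} ∋ x has {p59} ∩ (A ∖ {p59}) = ∅, so x is NOT a limit point.
  x = p60: open {p60} ∋ x has {p60} ∩ (A ∖ {p60}) = ∅, so x is NOT a limit point.
  x = p61: opens ∋ x are {p59, p60, p61, p62}, {p58, p59, p60, p61, p62}; each meets A ∖ {p61}, so x IS a limit point.
  x = p62: opens ∋ x are {p59, p60, p62}, {p58, p59, p60, p62}, {p59, p60, p61, p62}, {p58, p59, p60, p61, p62}; each meets A ∖ {p62}, so x IS a limit point.
Collecting: A' = {p61, p62}.


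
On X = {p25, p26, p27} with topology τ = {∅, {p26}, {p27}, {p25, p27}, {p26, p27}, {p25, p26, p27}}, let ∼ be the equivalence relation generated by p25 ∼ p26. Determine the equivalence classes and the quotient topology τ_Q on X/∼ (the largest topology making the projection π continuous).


X/∼ = {[p25=p26], [p27]}; |τ_Q| = 3.

Equivalence classes: [p25=p26], [p27].
Quotient map π: X → X/∼ sends p25 ↦ [p25=p26], p26 ↦ [p25=p26], p27 ↦ [p27].
For each subset V ⊆ X/∼, compute π^{-1}(V) ⊆ X and check whether π^{-1}(V) ∈ τ. V is open in τ_Q iff π^{-1}(V) ∈ τ.
  V = {}: π^{-1}(V) = ∅ ∈ τ ✓.
  V = {[p25=p26]}: π^{-1}(V) = {p25, p26} ∉ τ ✗.
  V = {[p27]}: π^{-1}(V) = {p27} ∈ τ ✓.
  V = {[p25=p26], [p27]}: π^{-1}(V) = {p25, p26, p27} ∈ τ ✓.
Open sets in the quotient: τ_Q = {{}, {[p27]}, {[p25=p26], [p27]}} (3 elements).


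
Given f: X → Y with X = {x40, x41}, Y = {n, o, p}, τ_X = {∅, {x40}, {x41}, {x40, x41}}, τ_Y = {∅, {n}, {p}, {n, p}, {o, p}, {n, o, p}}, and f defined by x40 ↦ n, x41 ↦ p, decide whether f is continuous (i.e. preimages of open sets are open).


f IS continuous.

Compute f^{-1}(U) for each U ∈ τ_Y:
  U = ∅: f^{-1}(U) = ∅ ∈ τ_X ✓.
  U = {n}: f^{-1}(U) = {x40} ∈ τ_X ✓.
  U = {p}: f^{-1}(U) = {x41} ∈ τ_X ✓.
  U = {n, p}: f^{-1}(U) = {x40, x41} ∈ τ_X ✓.
  U = {o, p}: f^{-1}(U) = {x41} ∈ τ_X ✓.
  U = {n, o, p}: f^{-1}(U) = {x40, x41} ∈ τ_X ✓.
Every preimage lies in τ_X, so f IS continuous.


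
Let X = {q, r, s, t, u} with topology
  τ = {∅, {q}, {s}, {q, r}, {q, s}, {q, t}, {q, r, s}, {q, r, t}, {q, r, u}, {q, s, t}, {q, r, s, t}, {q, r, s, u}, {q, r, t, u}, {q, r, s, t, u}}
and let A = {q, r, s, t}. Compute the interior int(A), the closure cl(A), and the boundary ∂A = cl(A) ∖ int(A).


int(A) = {q, r, s, t}, cl(A) = {q, r, s, t, u}, ∂A = {u}.

Closed sets in (X, τ) are complements of opens:
  closed(X, τ) = {∅, {s}, {t}, {u}, {r, u}, {s, t}, {s, u}, {t, u}, {r, s, u}, {r, t, u}, {s, t, u}, {q, r, t, u}, {r, s, t, u}, {q, r, s, t, u}}.
int(A) = ⋃ {U ∈ τ : U ⊆ A}. Opens contained in A: ∅, {q}, {s}, {q, r}, {q, s}, {q, t}, {q, r, s}, {q, r, t}, {q, s, t}, {q, r, s, t}.
Taking the union of these: int(A) = {q, r, s, t}.
cl(A) = ⋂ {C closed : A ⊆ C}. Closed sets containing A: {q, r, s, t, u}.
Intersecting these: cl(A) = {q, r, s, t, u}.
∂A = cl(A) ∖ int(A) = {q, r, s, t, u} ∖ {q, r, s, t} = {u}.


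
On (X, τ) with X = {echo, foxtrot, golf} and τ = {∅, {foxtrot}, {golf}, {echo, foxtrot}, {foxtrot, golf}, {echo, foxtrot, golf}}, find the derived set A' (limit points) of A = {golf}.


A' = ∅

For each x ∈ X, list the open sets U ∈ τ with x ∈ U, then check whether U ∩ (A ∖ {x}) ≠ ∅ for every such U.
  x = echo: open {echo, foxtrot} ∋ x has {echo, foxtrot} ∩ (A ∖ {echo}) = ∅, so x is NOT a limit point.
  x = foxtrot: open {foxtrot} ∋ x has {foxtrot} ∩ (A ∖ {foxtrot}) = ∅, so x is NOT a limit point.
  x = golf: open {golf} ∋ x has {golf} ∩ (A ∖ {golf}) = ∅, so x is NOT a limit point.
Collecting: A' = ∅.


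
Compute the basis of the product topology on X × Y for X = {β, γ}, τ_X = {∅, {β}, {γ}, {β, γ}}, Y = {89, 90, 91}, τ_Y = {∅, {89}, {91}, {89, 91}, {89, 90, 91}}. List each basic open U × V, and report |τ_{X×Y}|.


Basis B = {∅ × ∅, {β} × {89}, {β} × {91}, {γ} × {89}, {γ} × {91}, {β} × {89, 91}, {β, γ} × {89}, {β, γ} × {91}, {γ} × {89, 91}, {β} × {89, 90, 91}, {γ} × {89, 90, 91}, {β, γ} × {89, 91}, {β, γ} × {89, 90, 91}}; |τ_{X×Y}| = 25.

Enumerate products U × V with U ∈ τ_X, V ∈ τ_Y (deduplicated):
  ∅ × ∅ = {} (∅)
  {β} × {89} = {(β,89)}
  {β} × {91} = {(β,91)}
  {γ} × {89} = {(γ,89)}
  {γ} × {91} = {(γ,91)}
  {β} × {89, 91} = {(β,89), (β,91)}
  {β, γ} × {89} = {(β,89), (γ,89)}
  {β, γ} × {91} = {(β,91), (γ,91)}
  {γ} × {89, 91} = {(γ,89), (γ,91)}
  {β} × {89, 90, 91} = {(β,89), (β,90), (β,91)}
  {γ} × {89, 90, 91} = {(γ,89), (γ,90), (γ,91)}
  {β, γ} × {89, 91} = {(β,89), (β,91), (γ,89), (γ,91)}
  {β, γ} × {89, 90, 91} = {(β,89), (β,90), (β,91), (γ,89), (γ,90), (γ,91)}
These 13 distinct sets form the basis B.
Close under arbitrary unions to get τ_{X×Y}; counting gives |τ_{X×Y}| = 25.


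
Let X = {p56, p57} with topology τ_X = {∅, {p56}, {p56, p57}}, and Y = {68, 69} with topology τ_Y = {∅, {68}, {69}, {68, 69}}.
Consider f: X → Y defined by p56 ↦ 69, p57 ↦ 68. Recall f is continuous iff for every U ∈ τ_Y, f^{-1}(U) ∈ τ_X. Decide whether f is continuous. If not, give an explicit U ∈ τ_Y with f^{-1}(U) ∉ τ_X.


f is NOT continuous.

Compute f^{-1}(U) for each U ∈ τ_Y:
  U = ∅: f^{-1}(U) = ∅ ∈ τ_X ✓.
  U = {68}: f^{-1}(U) = {p57} ∉ τ_X ✗.
  U = {69}: f^{-1}(U) = {p56} ∈ τ_X ✓.
  U = {68, 69}: f^{-1}(U) = {p56, p57} ∈ τ_X ✓.
Found U = {68} with f^{-1}(U) = {p57} not in τ_X. Therefore f is NOT continuous.


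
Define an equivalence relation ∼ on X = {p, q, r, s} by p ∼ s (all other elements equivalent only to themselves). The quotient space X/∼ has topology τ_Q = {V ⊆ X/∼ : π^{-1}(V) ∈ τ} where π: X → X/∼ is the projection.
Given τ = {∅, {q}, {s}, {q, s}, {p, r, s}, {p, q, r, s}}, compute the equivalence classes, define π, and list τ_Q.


X/∼ = {[p=s], [q], [r]}; |τ_Q| = 4.

Equivalence classes: [p=s], [q], [r].
Quotient map π: X → X/∼ sends p ↦ [p=s], q ↦ [q], r ↦ [r], s ↦ [p=s].
For each subset V ⊆ X/∼, compute π^{-1}(V) ⊆ X and check whether π^{-1}(V) ∈ τ. V is open in τ_Q iff π^{-1}(V) ∈ τ.
  V = {}: π^{-1}(V) = ∅ ∈ τ ✓.
  V = {[p=s]}: π^{-1}(V) = {p, s} ∉ τ ✗.
  V = {[q]}: π^{-1}(V) = {q} ∈ τ ✓.
  V = {[p=s], [q]}: π^{-1}(V) = {p, q, s} ∉ τ ✗.
  V = {[r]}: π^{-1}(V) = {r} ∉ τ ✗.
  V = {[p=s], [r]}: π^{-1}(V) = {p, r, s} ∈ τ ✓.
  V = {[q], [r]}: π^{-1}(V) = {q, r} ∉ τ ✗.
  V = {[p=s], [q], [r]}: π^{-1}(V) = {p, q, r, s} ∈ τ ✓.
Open sets in the quotient: τ_Q = {{}, {[q]}, {[p=s], [r]}, {[p=s], [q], [r]}} (4 elements).


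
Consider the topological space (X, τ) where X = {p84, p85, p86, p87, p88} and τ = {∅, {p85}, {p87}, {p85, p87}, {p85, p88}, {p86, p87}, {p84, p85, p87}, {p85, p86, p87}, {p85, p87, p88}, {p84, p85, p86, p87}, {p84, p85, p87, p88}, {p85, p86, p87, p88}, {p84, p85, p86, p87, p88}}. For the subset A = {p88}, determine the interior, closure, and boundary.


int(A) = ∅, cl(A) = {p88}, ∂A = {p88}.

Closed sets in (X, τ) are complements of opens:
  closed(X, τ) = {∅, {p84}, {p86}, {p88}, {p84, p86}, {p84, p88}, {p86, p88}, {p84, p85, p88}, {p84, p86, p87}, {p84, p86, p88}, {p84, p85, p86, p88}, {p84, p86, p87, p88}, {p84, p85, p86, p87, p88}}.
int(A) = ⋃ {U ∈ τ : U ⊆ A}. Opens contained in A: ∅.
Taking the union of these: int(A) = ∅.
cl(A) = ⋂ {C closed : A ⊆ C}. Closed sets containing A: {p88}, {p84, p88}, {p86, p88}, {p84, p85, p88}, {p84, p86, p88}, {p84, p85, p86, p88}, {p84, p86, p87, p88}, {p84, p85, p86, p87, p88}.
Intersecting these: cl(A) = {p88}.
∂A = cl(A) ∖ int(A) = {p88} ∖ ∅ = {p88}.


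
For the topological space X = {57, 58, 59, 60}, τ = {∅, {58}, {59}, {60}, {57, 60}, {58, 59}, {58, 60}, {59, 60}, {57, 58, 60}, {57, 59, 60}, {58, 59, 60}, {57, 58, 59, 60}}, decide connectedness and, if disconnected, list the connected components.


(X, τ) is disconnected; components = [{58}, {59}, {57, 60}].

Find clopen sets (U ∈ τ with X ∖ U ∈ τ):
  U = ∅, X ∖ U = {57, 58, 59, 60} — both open, so U is clopen.
  U = {58}, X ∖ U = {57, 59, 60} — both open, so U is clopen.
  U = {59}, X ∖ U = {57, 58, 60} — both open, so U is clopen.
  U = {57, 60}, X ∖ U = {58, 59} — both open, so U is clopen.
  U = {58, 59}, X ∖ U = {57, 60} — both open, so U is clopen.
  U = {57, 58, 60}, X ∖ U = {59} — both open, so U is clopen.
  U = {57, 59, 60}, X ∖ U = {58} — both open, so U is clopen.
  U = {57, 58, 59, 60}, X ∖ U = ∅ — both open, so U is clopen.
Nontrivial clopen(s) exist: e.g. {57, 59, 60}. So (X, τ) is disconnected.
Compute connected components by grouping points that agree on all clopens:
  component: {58}
  component: {59}
  component: {57, 60}


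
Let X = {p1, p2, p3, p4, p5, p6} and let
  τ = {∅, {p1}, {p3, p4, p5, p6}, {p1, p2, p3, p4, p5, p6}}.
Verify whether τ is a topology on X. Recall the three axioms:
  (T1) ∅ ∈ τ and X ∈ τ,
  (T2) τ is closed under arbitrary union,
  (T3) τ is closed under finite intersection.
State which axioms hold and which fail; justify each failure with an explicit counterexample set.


τ is NOT a topology on X.

Axiom (T1): ∅ ∈ τ? Yes; X ∈ τ? Yes.
Axiom (T2/T3): check pairwise unions and intersections of members of τ.
Counterexample for (T2): {p1} ∪ {p3, p4, p5, p6} = {p1, p3, p4, p5, p6} ∉ τ. Therefore τ is NOT a topology.


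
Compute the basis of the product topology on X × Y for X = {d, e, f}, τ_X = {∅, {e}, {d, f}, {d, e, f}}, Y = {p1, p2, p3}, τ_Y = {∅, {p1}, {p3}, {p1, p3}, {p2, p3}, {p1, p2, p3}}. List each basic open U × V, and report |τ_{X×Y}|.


Basis B = {∅ × ∅, {e} × {p1}, {e} × {p3}, {d, f} × {p1}, {d, f} × {p3}, {e} × {p1, p3}, {e} × {p2, p3}, {d, e, f} × {p1}, {d, e, f} × {p3}, {e} × {p1, p2, p3}, {d, f} × {p1, p3}, {d, f} × {p2, p3}, {d, f} × {p1, p2, p3}, {d, e, f} × {p1, p3}, {d, e, f} × {p2, p3}, {d, e, f} × {p1, p2, p3}}; |τ_{X×Y}| = 36.

Enumerate products U × V with U ∈ τ_X, V ∈ τ_Y (deduplicated):
  ∅ × ∅ = {} (∅)
  {e} × {p1} = {(e,p1)}
  {e} × {p3} = {(e,p3)}
  {d, f} × {p1} = {(d,p1), (f,p1)}
  {d, f} × {p3} = {(d,p3), (f,p3)}
  {e} × {p1, p3} = {(e,p1), (e,p3)}
  {e} × {p2, p3} = {(e,p2), (e,p3)}
  {d, e, f} × {p1} = {(d,p1), (e,p1), (f,p1)}
  {d, e, f} × {p3} = {(d,p3), (e,p3), (f,p3)}
  {e} × {p1, p2, p3} = {(e,p1), (e,p2), (e,p3)}
  {d, f} × {p1, p3} = {(d,p1), (d,p3), (f,p1), (f,p3)}
  {d, f} × {p2, p3} = {(d,p2), (d,p3), (f,p2), (f,p3)}
  {d, f} × {p1, p2, p3} = {(d,p1), (d,p2), (d,p3), (f,p1), (f,p2), (f,p3)}
  {d, e, f} × {p1, p3} = {(d,p1), (d,p3), (e,p1), (e,p3), (f,p1), (f,p3)}
  {d, e, f} × {p2, p3} = {(d,p2), (d,p3), (e,p2), (e,p3), (f,p2), (f,p3)}
  {d, e, f} × {p1, p2, p3} = {(d,p1), (d,p2), (d,p3), (e,p1), (e,p2), (e,p3), (f,p1), (f,p2), (f,p3)}
These 16 distinct sets form the basis B.
Close under arbitrary unions to get τ_{X×Y}; counting gives |τ_{X×Y}| = 36.


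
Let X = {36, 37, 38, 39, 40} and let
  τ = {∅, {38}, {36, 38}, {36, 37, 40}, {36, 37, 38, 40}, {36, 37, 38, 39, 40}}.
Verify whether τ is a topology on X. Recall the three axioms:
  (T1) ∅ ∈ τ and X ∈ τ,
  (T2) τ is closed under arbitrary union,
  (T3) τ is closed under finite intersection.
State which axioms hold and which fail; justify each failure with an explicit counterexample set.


τ is NOT a topology on X.

Axiom (T1): ∅ ∈ τ? Yes; X ∈ τ? Yes.
Axiom (T2/T3): check pairwise unions and intersections of members of τ.
Counterexample for (T3): {36, 38} ∩ {36, 37, 40} = {36} ∉ τ. Therefore τ is NOT a topology.


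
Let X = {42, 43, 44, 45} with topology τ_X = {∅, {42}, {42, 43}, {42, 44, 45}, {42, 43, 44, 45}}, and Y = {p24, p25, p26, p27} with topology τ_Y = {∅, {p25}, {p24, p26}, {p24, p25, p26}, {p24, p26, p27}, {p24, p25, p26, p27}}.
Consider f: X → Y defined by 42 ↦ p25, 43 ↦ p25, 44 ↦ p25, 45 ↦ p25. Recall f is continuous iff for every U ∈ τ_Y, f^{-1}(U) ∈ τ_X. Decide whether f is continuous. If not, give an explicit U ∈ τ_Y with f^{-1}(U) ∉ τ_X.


f IS continuous.

Compute f^{-1}(U) for each U ∈ τ_Y:
  U = ∅: f^{-1}(U) = ∅ ∈ τ_X ✓.
  U = {p25}: f^{-1}(U) = {42, 43, 44, 45} ∈ τ_X ✓.
  U = {p24, p26}: f^{-1}(U) = ∅ ∈ τ_X ✓.
  U = {p24, p25, p26}: f^{-1}(U) = {42, 43, 44, 45} ∈ τ_X ✓.
  U = {p24, p26, p27}: f^{-1}(U) = ∅ ∈ τ_X ✓.
  U = {p24, p25, p26, p27}: f^{-1}(U) = {42, 43, 44, 45} ∈ τ_X ✓.
Every preimage lies in τ_X, so f IS continuous.


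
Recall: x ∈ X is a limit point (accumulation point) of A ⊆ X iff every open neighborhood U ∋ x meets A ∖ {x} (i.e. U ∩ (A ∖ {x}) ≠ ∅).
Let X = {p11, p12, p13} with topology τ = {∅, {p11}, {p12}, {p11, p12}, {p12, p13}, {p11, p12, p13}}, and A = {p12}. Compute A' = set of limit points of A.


A' = {p13}

For each x ∈ X, list the open sets U ∈ τ with x ∈ U, then check whether U ∩ (A ∖ {x}) ≠ ∅ for every such U.
  x = p11: open {p11} ∋ x has {p11} ∩ (A ∖ {p11}) = ∅, so x is NOT a limit point.
  x = p12: open {p12} ∋ x has {p12} ∩ (A ∖ {p12}) = ∅, so x is NOT a limit point.
  x = p13: opens ∋ x are {p12, p13}, {p11, p12, p13}; each meets A ∖ {p13}, so x IS a limit point.
Collecting: A' = {p13}.


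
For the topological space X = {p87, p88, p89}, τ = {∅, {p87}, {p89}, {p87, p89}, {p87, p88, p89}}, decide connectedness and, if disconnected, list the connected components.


(X, τ) is connected.

Find clopen sets (U ∈ τ with X ∖ U ∈ τ):
  U = ∅, X ∖ U = {p87, p88, p89} — both open, so U is clopen.
  U = {p87, p88, p89}, X ∖ U = ∅ — both open, so U is clopen.
Only trivial clopens (∅ and X) exist, so (X, τ) is connected.
Compute connected components by grouping points that agree on all clopens:
  component: {p87, p88, p89}


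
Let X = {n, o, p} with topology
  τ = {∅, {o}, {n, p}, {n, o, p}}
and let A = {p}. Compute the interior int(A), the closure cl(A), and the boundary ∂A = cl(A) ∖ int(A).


int(A) = ∅, cl(A) = {n, p}, ∂A = {n, p}.

Closed sets in (X, τ) are complements of opens:
  closed(X, τ) = {∅, {o}, {n, p}, {n, o, p}}.
int(A) = ⋃ {U ∈ τ : U ⊆ A}. Opens contained in A: ∅.
Taking the union of these: int(A) = ∅.
cl(A) = ⋂ {C closed : A ⊆ C}. Closed sets containing A: {n, p}, {n, o, p}.
Intersecting these: cl(A) = {n, p}.
∂A = cl(A) ∖ int(A) = {n, p} ∖ ∅ = {n, p}.


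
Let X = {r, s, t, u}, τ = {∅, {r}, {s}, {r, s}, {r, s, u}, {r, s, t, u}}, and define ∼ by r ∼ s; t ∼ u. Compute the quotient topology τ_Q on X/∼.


X/∼ = {[r=s], [t=u]}; |τ_Q| = 3.

Equivalence classes: [r=s], [t=u].
Quotient map π: X → X/∼ sends r ↦ [r=s], s ↦ [r=s], t ↦ [t=u], u ↦ [t=u].
For each subset V ⊆ X/∼, compute π^{-1}(V) ⊆ X and check whether π^{-1}(V) ∈ τ. V is open in τ_Q iff π^{-1}(V) ∈ τ.
  V = {}: π^{-1}(V) = ∅ ∈ τ ✓.
  V = {[r=s]}: π^{-1}(V) = {r, s} ∈ τ ✓.
  V = {[t=u]}: π^{-1}(V) = {t, u} ∉ τ ✗.
  V = {[r=s], [t=u]}: π^{-1}(V) = {r, s, t, u} ∈ τ ✓.
Open sets in the quotient: τ_Q = {{}, {[r=s]}, {[r=s], [t=u]}} (3 elements).


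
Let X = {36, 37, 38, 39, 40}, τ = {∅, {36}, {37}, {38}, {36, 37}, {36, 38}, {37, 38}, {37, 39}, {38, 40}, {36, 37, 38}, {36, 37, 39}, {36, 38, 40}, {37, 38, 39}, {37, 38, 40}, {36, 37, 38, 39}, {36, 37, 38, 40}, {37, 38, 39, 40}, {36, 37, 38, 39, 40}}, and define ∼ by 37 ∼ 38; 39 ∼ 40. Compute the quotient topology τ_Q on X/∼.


X/∼ = {[36], [37=38], [39=40]}; |τ_Q| = 6.

Equivalence classes: [36], [37=38], [39=40].
Quotient map π: X → X/∼ sends 36 ↦ [36], 37 ↦ [37=38], 38 ↦ [37=38], 39 ↦ [39=40], 40 ↦ [39=40].
For each subset V ⊆ X/∼, compute π^{-1}(V) ⊆ X and check whether π^{-1}(V) ∈ τ. V is open in τ_Q iff π^{-1}(V) ∈ τ.
  V = {}: π^{-1}(V) = ∅ ∈ τ ✓.
  V = {[36]}: π^{-1}(V) = {36} ∈ τ ✓.
  V = {[37=38]}: π^{-1}(V) = {37, 38} ∈ τ ✓.
  V = {[36], [37=38]}: π^{-1}(V) = {36, 37, 38} ∈ τ ✓.
  V = {[39=40]}: π^{-1}(V) = {39, 40} ∉ τ ✗.
  V = {[36], [39=40]}: π^{-1}(V) = {36, 39, 40} ∉ τ ✗.
  V = {[37=38], [39=40]}: π^{-1}(V) = {37, 38, 39, 40} ∈ τ ✓.
  V = {[36], [37=38], [39=40]}: π^{-1}(V) = {36, 37, 38, 39, 40} ∈ τ ✓.
Open sets in the quotient: τ_Q = {{}, {[36]}, {[37=38]}, {[36], [37=38]}, {[37=38], [39=40]}, {[36], [37=38], [39=40]}} (6 elements).


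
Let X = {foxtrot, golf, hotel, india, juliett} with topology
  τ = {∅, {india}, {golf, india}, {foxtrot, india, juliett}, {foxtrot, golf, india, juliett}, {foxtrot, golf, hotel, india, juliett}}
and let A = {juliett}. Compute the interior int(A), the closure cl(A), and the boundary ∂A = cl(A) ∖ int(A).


int(A) = ∅, cl(A) = {foxtrot, hotel, juliett}, ∂A = {foxtrot, hotel, juliett}.

Closed sets in (X, τ) are complements of opens:
  closed(X, τ) = {∅, {hotel}, {golf, hotel}, {foxtrot, hotel, juliett}, {foxtrot, golf, hotel, juliett}, {foxtrot, golf, hotel, india, juliett}}.
int(A) = ⋃ {U ∈ τ : U ⊆ A}. Opens contained in A: ∅.
Taking the union of these: int(A) = ∅.
cl(A) = ⋂ {C closed : A ⊆ C}. Closed sets containing A: {foxtrot, hotel, juliett}, {foxtrot, golf, hotel, juliett}, {foxtrot, golf, hotel, india, juliett}.
Intersecting these: cl(A) = {foxtrot, hotel, juliett}.
∂A = cl(A) ∖ int(A) = {foxtrot, hotel, juliett} ∖ ∅ = {foxtrot, hotel, juliett}.


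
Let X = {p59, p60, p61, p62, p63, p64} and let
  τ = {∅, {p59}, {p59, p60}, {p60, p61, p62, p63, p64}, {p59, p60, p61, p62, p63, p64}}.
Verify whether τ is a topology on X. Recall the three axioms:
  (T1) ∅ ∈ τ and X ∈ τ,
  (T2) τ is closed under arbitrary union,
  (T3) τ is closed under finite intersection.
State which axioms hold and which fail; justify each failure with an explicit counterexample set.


τ is NOT a topology on X.

Axiom (T1): ∅ ∈ τ? Yes; X ∈ τ? Yes.
Axiom (T2/T3): check pairwise unions and intersections of members of τ.
Counterexample for (T3): {p59, p60} ∩ {p60, p61, p62, p63, p64} = {p60} ∉ τ. Therefore τ is NOT a topology.


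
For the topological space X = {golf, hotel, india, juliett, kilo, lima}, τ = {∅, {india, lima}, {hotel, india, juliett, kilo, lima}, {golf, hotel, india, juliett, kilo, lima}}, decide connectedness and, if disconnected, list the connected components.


(X, τ) is connected.

Find clopen sets (U ∈ τ with X ∖ U ∈ τ):
  U = ∅, X ∖ U = {golf, hotel, india, juliett, kilo, lima} — both open, so U is clopen.
  U = {golf, hotel, india, juliett, kilo, lima}, X ∖ U = ∅ — both open, so U is clopen.
Only trivial clopens (∅ and X) exist, so (X, τ) is connected.
Compute connected components by grouping points that agree on all clopens:
  component: {golf, hotel, india, juliett, kilo, lima}


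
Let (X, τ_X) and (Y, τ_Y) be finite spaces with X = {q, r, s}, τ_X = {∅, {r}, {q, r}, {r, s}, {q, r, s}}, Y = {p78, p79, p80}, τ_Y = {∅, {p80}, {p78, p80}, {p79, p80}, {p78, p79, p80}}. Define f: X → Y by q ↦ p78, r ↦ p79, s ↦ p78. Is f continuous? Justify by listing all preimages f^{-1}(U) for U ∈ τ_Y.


f is NOT continuous.

Compute f^{-1}(U) for each U ∈ τ_Y:
  U = ∅: f^{-1}(U) = ∅ ∈ τ_X ✓.
  U = {p80}: f^{-1}(U) = ∅ ∈ τ_X ✓.
  U = {p78, p80}: f^{-1}(U) = {q, s} ∉ τ_X ✗.
  U = {p79, p80}: f^{-1}(U) = {r} ∈ τ_X ✓.
  U = {p78, p79, p80}: f^{-1}(U) = {q, r, s} ∈ τ_X ✓.
Found U = {p78, p80} with f^{-1}(U) = {q, s} not in τ_X. Therefore f is NOT continuous.


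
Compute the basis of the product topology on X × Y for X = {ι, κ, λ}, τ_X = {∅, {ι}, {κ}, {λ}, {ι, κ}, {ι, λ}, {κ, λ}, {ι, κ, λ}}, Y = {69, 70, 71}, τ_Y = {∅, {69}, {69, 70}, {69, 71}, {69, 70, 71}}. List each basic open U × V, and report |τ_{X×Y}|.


Basis B = {∅ × ∅, {ι} × {69}, {κ} × {69}, {λ} × {69}, {ι} × {69, 70}, {ι} × {69, 71}, {ι, κ} × {69}, {ι, λ} × {69}, {κ} × {69, 70}, {κ} × {69, 71}, {κ, λ} × {69}, {λ} × {69, 70}, {λ} × {69, 71}, {ι} × {69, 70, 71}, {ι, κ, λ} × {69}, {κ} × {69, 70, 71}, {λ} × {69, 70, 71}, {ι, κ} × {69, 70}, {ι, λ} × {69, 70}, {ι, κ} × {69, 71}, {ι, λ} × {69, 71}, {κ, λ} × {69, 70}, {κ, λ} × {69, 71}, {ι, κ} × {69, 70, 71}, {ι, λ} × {69, 70, 71}, {ι, κ, λ} × {69, 70}, {ι, κ, λ} × {69, 71}, {κ, λ} × {69, 70, 71}, {ι, κ, λ} × {69, 70, 71}}; |τ_{X×Y}| = 125.

Enumerate products U × V with U ∈ τ_X, V ∈ τ_Y (deduplicated):
  ∅ × ∅ = {} (∅)
  {ι} × {69} = {(ι,69)}
  {κ} × {69} = {(κ,69)}
  {λ} × {69} = {(λ,69)}
  {ι} × {69, 70} = {(ι,69), (ι,70)}
  {ι} × {69, 71} = {(ι,69), (ι,71)}
  {ι, κ} × {69} = {(ι,69), (κ,69)}
  {ι, λ} × {69} = {(ι,69), (λ,69)}
  {κ} × {69, 70} = {(κ,69), (κ,70)}
  {κ} × {69, 71} = {(κ,69), (κ,71)}
  {κ, λ} × {69} = {(κ,69), (λ,69)}
  {λ} × {69, 70} = {(λ,69), (λ,70)}
  {λ} × {69, 71} = {(λ,69), (λ,71)}
  {ι} × {69, 70, 71} = {(ι,69), (ι,70), (ι,71)}
  {ι, κ, λ} × {69} = {(ι,69), (κ,69), (λ,69)}
  {κ} × {69, 70, 71} = {(κ,69), (κ,70), (κ,71)}
  {λ} × {69, 70, 71} = {(λ,69), (λ,70), (λ,71)}
  {ι, κ} × {69, 70} = {(ι,69), (ι,70), (κ,69), (κ,70)}
  {ι, λ} × {69, 70} = {(ι,69), (ι,70), (λ,69), (λ,70)}
  {ι, κ} × {69, 71} = {(ι,69), (ι,71), (κ,69), (κ,71)}
  {ι, λ} × {69, 71} = {(ι,69), (ι,71), (λ,69), (λ,71)}
  {κ, λ} × {69, 70} = {(κ,69), (κ,70), (λ,69), (λ,70)}
  {κ, λ} × {69, 71} = {(κ,69), (κ,71), (λ,69), (λ,71)}
  {ι, κ} × {69, 70, 71} = {(ι,69), (ι,70), (ι,71), (κ,69), (κ,70), (κ,71)}
  {ι, λ} × {69, 70, 71} = {(ι,69), (ι,70), (ι,71), (λ,69), (λ,70), (λ,71)}
  {ι, κ, λ} × {69, 70} = {(ι,69), (ι,70), (κ,69), (κ,70), (λ,69), (λ,70)}
  {ι, κ, λ} × {69, 71} = {(ι,69), (ι,71), (κ,69), (κ,71), (λ,69), (λ,71)}
  {κ, λ} × {69, 70, 71} = {(κ,69), (κ,70), (κ,71), (λ,69), (λ,70), (λ,71)}
  {ι, κ, λ} × {69, 70, 71} = {(ι,69), (ι,70), (ι,71), (κ,69), (κ,70), (κ,71), (λ,69), (λ,70), (λ,71)}
These 29 distinct sets form the basis B.
Close under arbitrary unions to get τ_{X×Y}; counting gives |τ_{X×Y}| = 125.


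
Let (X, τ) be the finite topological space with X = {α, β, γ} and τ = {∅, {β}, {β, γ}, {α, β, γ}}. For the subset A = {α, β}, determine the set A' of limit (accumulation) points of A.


A' = {α, γ}

For each x ∈ X, list the open sets U ∈ τ with x ∈ U, then check whether U ∩ (A ∖ {x}) ≠ ∅ for every such U.
  x = α: opens ∋ x are {α, β, γ}; each meets A ∖ {α}, so x IS a limit point.
  x = β: open {β} ∋ x has {β} ∩ (A ∖ {β}) = ∅, so x is NOT a limit point.
  x = γ: opens ∋ x are {β, γ}, {α, β, γ}; each meets A ∖ {γ}, so x IS a limit point.
Collecting: A' = {α, γ}.


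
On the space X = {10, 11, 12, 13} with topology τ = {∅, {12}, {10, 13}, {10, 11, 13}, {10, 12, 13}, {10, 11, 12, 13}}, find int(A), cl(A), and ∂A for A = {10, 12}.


int(A) = {12}, cl(A) = {10, 11, 12, 13}, ∂A = {10, 11, 13}.

Closed sets in (X, τ) are complements of opens:
  closed(X, τ) = {∅, {11}, {12}, {11, 12}, {10, 11, 13}, {10, 11, 12, 13}}.
int(A) = ⋃ {U ∈ τ : U ⊆ A}. Opens contained in A: ∅, {12}.
Taking the union of these: int(A) = {12}.
cl(A) = ⋂ {C closed : A ⊆ C}. Closed sets containing A: {10, 11, 12, 13}.
Intersecting these: cl(A) = {10, 11, 12, 13}.
∂A = cl(A) ∖ int(A) = {10, 11, 12, 13} ∖ {12} = {10, 11, 13}.


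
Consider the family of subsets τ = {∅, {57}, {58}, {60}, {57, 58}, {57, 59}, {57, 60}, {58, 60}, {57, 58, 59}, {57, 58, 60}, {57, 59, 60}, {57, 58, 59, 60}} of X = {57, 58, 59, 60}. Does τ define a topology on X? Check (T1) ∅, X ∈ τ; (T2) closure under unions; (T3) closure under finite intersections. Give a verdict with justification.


τ IS a topology on X.

Axiom (T1): ∅ ∈ τ? Yes; X ∈ τ? Yes.
Axiom (T2/T3): check pairwise unions and intersections of members of τ.
All pairwise intersections and unions checked — each lies in τ. Therefore τ satisfies (T1), (T2), (T3): it IS a topology on X.


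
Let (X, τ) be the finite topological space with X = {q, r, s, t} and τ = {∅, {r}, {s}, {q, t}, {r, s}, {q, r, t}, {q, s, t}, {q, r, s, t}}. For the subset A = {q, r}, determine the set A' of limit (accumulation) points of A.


A' = {t}

For each x ∈ X, list the open sets U ∈ τ with x ∈ U, then check whether U ∩ (A ∖ {x}) ≠ ∅ for every such U.
  x = q: open {q, t} ∋ x has {q, t} ∩ (A ∖ {q}) = ∅, so x is NOT a limit point.
  x = r: open {r} ∋ x has {r} ∩ (A ∖ {r}) = ∅, so x is NOT a limit point.
  x = s: open {s} ∋ x has {s} ∩ (A ∖ {s}) = ∅, so x is NOT a limit point.
  x = t: opens ∋ x are {q, t}, {q, r, t}, {q, s, t}, {q, r, s, t}; each meets A ∖ {t}, so x IS a limit point.
Collecting: A' = {t}.


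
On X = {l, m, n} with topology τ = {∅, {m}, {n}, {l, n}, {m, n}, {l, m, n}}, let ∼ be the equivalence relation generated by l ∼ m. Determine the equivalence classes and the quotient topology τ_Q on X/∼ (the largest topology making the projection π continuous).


X/∼ = {[l=m], [n]}; |τ_Q| = 3.

Equivalence classes: [l=m], [n].
Quotient map π: X → X/∼ sends l ↦ [l=m], m ↦ [l=m], n ↦ [n].
For each subset V ⊆ X/∼, compute π^{-1}(V) ⊆ X and check whether π^{-1}(V) ∈ τ. V is open in τ_Q iff π^{-1}(V) ∈ τ.
  V = {}: π^{-1}(V) = ∅ ∈ τ ✓.
  V = {[l=m]}: π^{-1}(V) = {l, m} ∉ τ ✗.
  V = {[n]}: π^{-1}(V) = {n} ∈ τ ✓.
  V = {[l=m], [n]}: π^{-1}(V) = {l, m, n} ∈ τ ✓.
Open sets in the quotient: τ_Q = {{}, {[n]}, {[l=m], [n]}} (3 elements).


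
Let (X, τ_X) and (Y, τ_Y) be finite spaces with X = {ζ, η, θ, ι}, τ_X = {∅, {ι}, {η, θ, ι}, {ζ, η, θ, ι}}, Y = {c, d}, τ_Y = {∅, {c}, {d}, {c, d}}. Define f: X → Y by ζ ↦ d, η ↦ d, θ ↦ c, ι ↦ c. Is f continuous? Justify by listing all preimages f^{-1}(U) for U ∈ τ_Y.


f is NOT continuous.

Compute f^{-1}(U) for each U ∈ τ_Y:
  U = ∅: f^{-1}(U) = ∅ ∈ τ_X ✓.
  U = {c}: f^{-1}(U) = {θ, ι} ∉ τ_X ✗.
  U = {d}: f^{-1}(U) = {ζ, η} ∉ τ_X ✗.
  U = {c, d}: f^{-1}(U) = {ζ, η, θ, ι} ∈ τ_X ✓.
Found U = {c} with f^{-1}(U) = {θ, ι} not in τ_X. Therefore f is NOT continuous.


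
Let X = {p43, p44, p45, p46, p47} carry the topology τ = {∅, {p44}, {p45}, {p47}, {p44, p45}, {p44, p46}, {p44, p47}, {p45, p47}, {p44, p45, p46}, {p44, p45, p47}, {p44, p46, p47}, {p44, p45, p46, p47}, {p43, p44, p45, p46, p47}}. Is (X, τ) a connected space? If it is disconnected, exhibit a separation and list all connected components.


(X, τ) is connected.

Find clopen sets (U ∈ τ with X ∖ U ∈ τ):
  U = ∅, X ∖ U = {p43, p44, p45, p46, p47} — both open, so U is clopen.
  U = {p43, p44, p45, p46, p47}, X ∖ U = ∅ — both open, so U is clopen.
Only trivial clopens (∅ and X) exist, so (X, τ) is connected.
Compute connected components by grouping points that agree on all clopens:
  component: {p43, p44, p45, p46, p47}


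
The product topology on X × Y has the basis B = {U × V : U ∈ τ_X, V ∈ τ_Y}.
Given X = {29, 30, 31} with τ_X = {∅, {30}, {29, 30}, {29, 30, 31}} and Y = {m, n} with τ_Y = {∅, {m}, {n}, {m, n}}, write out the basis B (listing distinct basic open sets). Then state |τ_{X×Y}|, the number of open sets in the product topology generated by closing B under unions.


Basis B = {∅ × ∅, {30} × {m}, {30} × {n}, {29, 30} × {m}, {29, 30} × {n}, {30} × {m, n}, {29, 30, 31} × {m}, {29, 30, 31} × {n}, {29, 30} × {m, n}, {29, 30, 31} × {m, n}}; |τ_{X×Y}| = 16.

Enumerate products U × V with U ∈ τ_X, V ∈ τ_Y (deduplicated):
  ∅ × ∅ = {} (∅)
  {30} × {m} = {(30,m)}
  {30} × {n} = {(30,n)}
  {29, 30} × {m} = {(29,m), (30,m)}
  {29, 30} × {n} = {(29,n), (30,n)}
  {30} × {m, n} = {(30,m), (30,n)}
  {29, 30, 31} × {m} = {(29,m), (30,m), (31,m)}
  {29, 30, 31} × {n} = {(29,n), (30,n), (31,n)}
  {29, 30} × {m, n} = {(29,m), (29,n), (30,m), (30,n)}
  {29, 30, 31} × {m, n} = {(29,m), (29,n), (30,m), (30,n), (31,m), (31,n)}
These 10 distinct sets form the basis B.
Close under arbitrary unions to get τ_{X×Y}; counting gives |τ_{X×Y}| = 16.


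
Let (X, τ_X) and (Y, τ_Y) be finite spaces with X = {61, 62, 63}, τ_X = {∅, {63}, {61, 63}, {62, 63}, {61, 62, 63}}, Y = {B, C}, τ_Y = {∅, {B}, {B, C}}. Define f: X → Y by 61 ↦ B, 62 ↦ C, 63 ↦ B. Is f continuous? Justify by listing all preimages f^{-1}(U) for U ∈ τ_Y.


f IS continuous.

Compute f^{-1}(U) for each U ∈ τ_Y:
  U = ∅: f^{-1}(U) = ∅ ∈ τ_X ✓.
  U = {B}: f^{-1}(U) = {61, 63} ∈ τ_X ✓.
  U = {B, C}: f^{-1}(U) = {61, 62, 63} ∈ τ_X ✓.
Every preimage lies in τ_X, so f IS continuous.


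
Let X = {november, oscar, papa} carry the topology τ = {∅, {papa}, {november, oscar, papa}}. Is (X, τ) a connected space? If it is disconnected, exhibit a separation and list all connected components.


(X, τ) is connected.

Find clopen sets (U ∈ τ with X ∖ U ∈ τ):
  U = ∅, X ∖ U = {november, oscar, papa} — both open, so U is clopen.
  U = {november, oscar, papa}, X ∖ U = ∅ — both open, so U is clopen.
Only trivial clopens (∅ and X) exist, so (X, τ) is connected.
Compute connected components by grouping points that agree on all clopens:
  component: {november, oscar, papa}


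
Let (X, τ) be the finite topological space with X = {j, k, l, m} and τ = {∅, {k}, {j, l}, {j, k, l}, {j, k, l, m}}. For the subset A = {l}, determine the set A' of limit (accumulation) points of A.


A' = {j, m}

For each x ∈ X, list the open sets U ∈ τ with x ∈ U, then check whether U ∩ (A ∖ {x}) ≠ ∅ for every such U.
  x = j: opens ∋ x are {j, l}, {j, k, l}, {j, k, l, m}; each meets A ∖ {j}, so x IS a limit point.
  x = k: open {k} ∋ x has {k} ∩ (A ∖ {k}) = ∅, so x is NOT a limit point.
  x = l: open {j, l} ∋ x has {j, l} ∩ (A ∖ {l}) = ∅, so x is NOT a limit point.
  x = m: opens ∋ x are {j, k, l, m}; each meets A ∖ {m}, so x IS a limit point.
Collecting: A' = {j, m}.


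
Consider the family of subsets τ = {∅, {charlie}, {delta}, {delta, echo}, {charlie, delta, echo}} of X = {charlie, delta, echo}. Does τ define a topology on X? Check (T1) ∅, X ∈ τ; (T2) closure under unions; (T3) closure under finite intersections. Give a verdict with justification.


τ is NOT a topology on X.

Axiom (T1): ∅ ∈ τ? Yes; X ∈ τ? Yes.
Axiom (T2/T3): check pairwise unions and intersections of members of τ.
Counterexample for (T2): {charlie} ∪ {delta} = {charlie, delta} ∉ τ. Therefore τ is NOT a topology.


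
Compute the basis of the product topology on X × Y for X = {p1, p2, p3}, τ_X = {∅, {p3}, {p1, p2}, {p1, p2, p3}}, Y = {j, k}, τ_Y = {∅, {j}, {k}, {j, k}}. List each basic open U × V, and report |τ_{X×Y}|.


Basis B = {∅ × ∅, {p3} × {j}, {p3} × {k}, {p1, p2} × {j}, {p1, p2} × {k}, {p3} × {j, k}, {p1, p2, p3} × {j}, {p1, p2, p3} × {k}, {p1, p2} × {j, k}, {p1, p2, p3} × {j, k}}; |τ_{X×Y}| = 16.

Enumerate products U × V with U ∈ τ_X, V ∈ τ_Y (deduplicated):
  ∅ × ∅ = {} (∅)
  {p3} × {j} = {(p3,j)}
  {p3} × {k} = {(p3,k)}
  {p1, p2} × {j} = {(p1,j), (p2,j)}
  {p1, p2} × {k} = {(p1,k), (p2,k)}
  {p3} × {j, k} = {(p3,j), (p3,k)}
  {p1, p2, p3} × {j} = {(p1,j), (p2,j), (p3,j)}
  {p1, p2, p3} × {k} = {(p1,k), (p2,k), (p3,k)}
  {p1, p2} × {j, k} = {(p1,j), (p1,k), (p2,j), (p2,k)}
  {p1, p2, p3} × {j, k} = {(p1,j), (p1,k), (p2,j), (p2,k), (p3,j), (p3,k)}
These 10 distinct sets form the basis B.
Close under arbitrary unions to get τ_{X×Y}; counting gives |τ_{X×Y}| = 16.


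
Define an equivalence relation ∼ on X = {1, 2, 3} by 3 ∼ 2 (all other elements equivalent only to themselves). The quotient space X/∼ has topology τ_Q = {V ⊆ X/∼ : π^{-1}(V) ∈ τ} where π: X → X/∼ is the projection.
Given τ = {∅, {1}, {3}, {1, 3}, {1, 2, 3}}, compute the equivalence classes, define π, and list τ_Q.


X/∼ = {[1], [2=3]}; |τ_Q| = 3.

Equivalence classes: [1], [2=3].
Quotient map π: X → X/∼ sends 1 ↦ [1], 2 ↦ [2=3], 3 ↦ [2=3].
For each subset V ⊆ X/∼, compute π^{-1}(V) ⊆ X and check whether π^{-1}(V) ∈ τ. V is open in τ_Q iff π^{-1}(V) ∈ τ.
  V = {}: π^{-1}(V) = ∅ ∈ τ ✓.
  V = {[1]}: π^{-1}(V) = {1} ∈ τ ✓.
  V = {[2=3]}: π^{-1}(V) = {2, 3} ∉ τ ✗.
  V = {[1], [2=3]}: π^{-1}(V) = {1, 2, 3} ∈ τ ✓.
Open sets in the quotient: τ_Q = {{}, {[1]}, {[1], [2=3]}} (3 elements).


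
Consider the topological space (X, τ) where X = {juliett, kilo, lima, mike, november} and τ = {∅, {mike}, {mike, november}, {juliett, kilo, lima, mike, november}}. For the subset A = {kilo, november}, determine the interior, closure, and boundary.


int(A) = ∅, cl(A) = {juliett, kilo, lima, november}, ∂A = {juliett, kilo, lima, november}.

Closed sets in (X, τ) are complements of opens:
  closed(X, τ) = {∅, {juliett, kilo, lima}, {juliett, kilo, lima, november}, {juliett, kilo, lima, mike, november}}.
int(A) = ⋃ {U ∈ τ : U ⊆ A}. Opens contained in A: ∅.
Taking the union of these: int(A) = ∅.
cl(A) = ⋂ {C closed : A ⊆ C}. Closed sets containing A: {juliett, kilo, lima, november}, {juliett, kilo, lima, mike, november}.
Intersecting these: cl(A) = {juliett, kilo, lima, november}.
∂A = cl(A) ∖ int(A) = {juliett, kilo, lima, november} ∖ ∅ = {juliett, kilo, lima, november}.


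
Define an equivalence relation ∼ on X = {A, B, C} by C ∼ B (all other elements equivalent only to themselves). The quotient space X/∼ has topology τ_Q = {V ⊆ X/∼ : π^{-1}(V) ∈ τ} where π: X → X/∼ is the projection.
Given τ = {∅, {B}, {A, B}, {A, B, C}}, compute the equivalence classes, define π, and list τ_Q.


X/∼ = {[A], [B=C]}; |τ_Q| = 2.

Equivalence classes: [A], [B=C].
Quotient map π: X → X/∼ sends A ↦ [A], B ↦ [B=C], C ↦ [B=C].
For each subset V ⊆ X/∼, compute π^{-1}(V) ⊆ X and check whether π^{-1}(V) ∈ τ. V is open in τ_Q iff π^{-1}(V) ∈ τ.
  V = {}: π^{-1}(V) = ∅ ∈ τ ✓.
  V = {[A]}: π^{-1}(V) = {A} ∉ τ ✗.
  V = {[B=C]}: π^{-1}(V) = {B, C} ∉ τ ✗.
  V = {[A], [B=C]}: π^{-1}(V) = {A, B, C} ∈ τ ✓.
Open sets in the quotient: τ_Q = {{}, {[A], [B=C]}} (2 elements).


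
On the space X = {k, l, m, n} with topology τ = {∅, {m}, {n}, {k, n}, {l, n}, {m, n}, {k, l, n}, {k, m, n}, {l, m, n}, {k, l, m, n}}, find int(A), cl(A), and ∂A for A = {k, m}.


int(A) = {m}, cl(A) = {k, m}, ∂A = {k}.

Closed sets in (X, τ) are complements of opens:
  closed(X, τ) = {∅, {k}, {l}, {m}, {k, l}, {k, m}, {l, m}, {k, l, m}, {k, l, n}, {k, l, m, n}}.
int(A) = ⋃ {U ∈ τ : U ⊆ A}. Opens contained in A: ∅, {m}.
Taking the union of these: int(A) = {m}.
cl(A) = ⋂ {C closed : A ⊆ C}. Closed sets containing A: {k, m}, {k, l, m}, {k, l, m, n}.
Intersecting these: cl(A) = {k, m}.
∂A = cl(A) ∖ int(A) = {k, m} ∖ {m} = {k}.


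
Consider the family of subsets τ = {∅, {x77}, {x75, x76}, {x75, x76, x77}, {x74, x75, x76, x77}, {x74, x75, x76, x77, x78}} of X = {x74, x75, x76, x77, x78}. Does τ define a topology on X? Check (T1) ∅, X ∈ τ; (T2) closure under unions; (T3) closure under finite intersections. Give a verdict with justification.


τ IS a topology on X.

Axiom (T1): ∅ ∈ τ? Yes; X ∈ τ? Yes.
Axiom (T2/T3): check pairwise unions and intersections of members of τ.
All pairwise intersections and unions checked — each lies in τ. Therefore τ satisfies (T1), (T2), (T3): it IS a topology on X.


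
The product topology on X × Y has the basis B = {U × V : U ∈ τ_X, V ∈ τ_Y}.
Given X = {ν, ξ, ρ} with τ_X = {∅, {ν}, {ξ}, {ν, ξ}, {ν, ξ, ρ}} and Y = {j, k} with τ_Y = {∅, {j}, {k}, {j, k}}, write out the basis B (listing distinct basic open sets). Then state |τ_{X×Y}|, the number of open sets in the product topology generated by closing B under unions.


Basis B = {∅ × ∅, {ν} × {j}, {ν} × {k}, {ξ} × {j}, {ξ} × {k}, {ν} × {j, k}, {ν, ξ} × {j}, {ν, ξ} × {k}, {ξ} × {j, k}, {ν, ξ, ρ} × {j}, {ν, ξ, ρ} × {k}, {ν, ξ} × {j, k}, {ν, ξ, ρ} × {j, k}}; |τ_{X×Y}| = 25.

Enumerate products U × V with U ∈ τ_X, V ∈ τ_Y (deduplicated):
  ∅ × ∅ = {} (∅)
  {ν} × {j} = {(ν,j)}
  {ν} × {k} = {(ν,k)}
  {ξ} × {j} = {(ξ,j)}
  {ξ} × {k} = {(ξ,k)}
  {ν} × {j, k} = {(ν,j), (ν,k)}
  {ν, ξ} × {j} = {(ν,j), (ξ,j)}
  {ν, ξ} × {k} = {(ν,k), (ξ,k)}
  {ξ} × {j, k} = {(ξ,j), (ξ,k)}
  {ν, ξ, ρ} × {j} = {(ν,j), (ξ,j), (ρ,j)}
  {ν, ξ, ρ} × {k} = {(ν,k), (ξ,k), (ρ,k)}
  {ν, ξ} × {j, k} = {(ν,j), (ν,k), (ξ,j), (ξ,k)}
  {ν, ξ, ρ} × {j, k} = {(ν,j), (ν,k), (ξ,j), (ξ,k), (ρ,j), (ρ,k)}
These 13 distinct sets form the basis B.
Close under arbitrary unions to get τ_{X×Y}; counting gives |τ_{X×Y}| = 25.
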